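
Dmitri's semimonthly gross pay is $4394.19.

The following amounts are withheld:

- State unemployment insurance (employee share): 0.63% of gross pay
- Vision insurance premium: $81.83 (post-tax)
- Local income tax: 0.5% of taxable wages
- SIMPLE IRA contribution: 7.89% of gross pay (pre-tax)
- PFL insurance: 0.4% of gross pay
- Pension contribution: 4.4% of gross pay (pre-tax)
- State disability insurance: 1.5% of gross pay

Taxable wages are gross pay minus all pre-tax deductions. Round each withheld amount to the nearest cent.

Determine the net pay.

$3641.88

SIMPLE IRA contribution: $4394.19 × 0.0789 = $346.70
Pension contribution: $4394.19 × 0.044 = $193.34
Pre-tax total = $346.70 + $193.34 = $540.04
Taxable wages = $4394.19 − $540.04 = $3854.15
Local income tax: $3854.15 × 0.005 = $19.27
State unemployment insurance (employee share): $4394.19 × 0.0063 = $27.68
State disability insurance: $4394.19 × 0.015 = $65.91
PFL insurance: $4394.19 × 0.004 = $17.58
Vision insurance premium: $81.83
Total deductions = $346.70 + $193.34 + $19.27 + $27.68 + $65.91 + $17.58 + $81.83 = $752.31
Net pay = $4394.19 − $752.31 = $3641.88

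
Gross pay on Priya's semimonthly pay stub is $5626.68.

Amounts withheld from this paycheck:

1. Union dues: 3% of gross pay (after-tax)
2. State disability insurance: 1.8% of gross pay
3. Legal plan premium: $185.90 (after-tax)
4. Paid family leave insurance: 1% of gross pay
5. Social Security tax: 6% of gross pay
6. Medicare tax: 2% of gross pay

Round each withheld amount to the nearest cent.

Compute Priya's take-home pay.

Social Security tax: $5626.68 × 0.06 = $337.60
Paid family leave insurance: $5626.68 × 0.01 = $56.27
State disability insurance: $5626.68 × 0.018 = $101.28
Medicare tax: $5626.68 × 0.02 = $112.53
Union dues: $5626.68 × 0.03 = $168.80
Legal plan premium: $185.90
Total deductions = $337.60 + $56.27 + $101.28 + $112.53 + $168.80 + $185.90 = $962.38
Net pay = $5626.68 − $962.38 = $4664.30

$4664.30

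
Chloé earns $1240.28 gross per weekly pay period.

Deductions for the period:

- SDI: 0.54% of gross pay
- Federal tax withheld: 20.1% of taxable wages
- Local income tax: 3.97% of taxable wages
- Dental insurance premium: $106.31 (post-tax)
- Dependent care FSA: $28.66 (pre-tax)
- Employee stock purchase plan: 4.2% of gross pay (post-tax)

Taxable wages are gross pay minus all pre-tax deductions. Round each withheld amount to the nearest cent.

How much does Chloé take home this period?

Dependent care FSA: $28.66
Taxable wages = $1240.28 − $28.66 = $1211.62
Local income tax: $1211.62 × 0.0397 = $48.10
Federal tax withheld: $1211.62 × 0.201 = $243.54
SDI: $1240.28 × 0.0054 = $6.70
Employee stock purchase plan: $1240.28 × 0.042 = $52.09
Dental insurance premium: $106.31
Total deductions = $28.66 + $48.10 + $243.54 + $6.70 + $52.09 + $106.31 = $485.40
Net pay = $1240.28 − $485.40 = $754.88

$754.88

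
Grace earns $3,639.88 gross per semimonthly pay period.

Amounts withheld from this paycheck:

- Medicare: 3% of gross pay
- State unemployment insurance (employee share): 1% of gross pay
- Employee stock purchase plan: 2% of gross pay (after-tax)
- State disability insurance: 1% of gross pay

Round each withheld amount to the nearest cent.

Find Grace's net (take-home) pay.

$3,385.08

State disability insurance: $3,639.88 × 0.01 = $36.40
Medicare: $3,639.88 × 0.03 = $109.20
State unemployment insurance (employee share): $3,639.88 × 0.01 = $36.40
Employee stock purchase plan: $3,639.88 × 0.02 = $72.80
Total deductions = $36.40 + $109.20 + $36.40 + $72.80 = $254.80
Net pay = $3,639.88 − $254.80 = $3,385.08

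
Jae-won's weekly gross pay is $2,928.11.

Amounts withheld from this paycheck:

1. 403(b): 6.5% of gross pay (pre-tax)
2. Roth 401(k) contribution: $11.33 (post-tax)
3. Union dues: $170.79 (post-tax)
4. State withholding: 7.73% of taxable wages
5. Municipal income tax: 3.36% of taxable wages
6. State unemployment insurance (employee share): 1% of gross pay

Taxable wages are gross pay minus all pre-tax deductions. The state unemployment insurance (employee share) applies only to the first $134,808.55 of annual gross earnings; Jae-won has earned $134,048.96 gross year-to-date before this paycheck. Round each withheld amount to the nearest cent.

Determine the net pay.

$2,244.44

403(b): $2,928.11 × 0.065 = $190.33
Taxable wages = $2,928.11 − $190.33 = $2,737.78
State withholding: $2,737.78 × 0.0773 = $211.63
Municipal income tax: $2,737.78 × 0.0336 = $91.99
State unemployment insurance (employee share): only $134,808.55 − $134,048.96 = $759.59 of this check is subject → $759.59 × 0.01 = $7.60
Roth 401(k) contribution: $11.33
Union dues: $170.79
Total deductions = $190.33 + $211.63 + $91.99 + $7.60 + $11.33 + $170.79 = $683.67
Net pay = $2,928.11 − $683.67 = $2,244.44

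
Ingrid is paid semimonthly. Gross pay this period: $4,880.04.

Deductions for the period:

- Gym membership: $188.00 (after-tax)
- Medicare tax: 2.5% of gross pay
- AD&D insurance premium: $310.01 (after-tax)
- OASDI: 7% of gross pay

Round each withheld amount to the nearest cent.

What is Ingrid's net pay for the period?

$3,918.43

OASDI: $4,880.04 × 0.07 = $341.60
Medicare tax: $4,880.04 × 0.025 = $122.00
Gym membership: $188.00
AD&D insurance premium: $310.01
Total deductions = $341.60 + $122.00 + $188.00 + $310.01 = $961.61
Net pay = $4,880.04 − $961.61 = $3,918.43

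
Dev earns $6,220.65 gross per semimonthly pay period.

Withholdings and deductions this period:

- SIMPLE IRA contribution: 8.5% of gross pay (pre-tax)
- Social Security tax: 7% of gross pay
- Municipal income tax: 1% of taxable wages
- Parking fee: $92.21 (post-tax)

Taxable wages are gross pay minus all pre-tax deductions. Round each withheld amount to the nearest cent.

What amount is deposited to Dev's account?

$5,107.31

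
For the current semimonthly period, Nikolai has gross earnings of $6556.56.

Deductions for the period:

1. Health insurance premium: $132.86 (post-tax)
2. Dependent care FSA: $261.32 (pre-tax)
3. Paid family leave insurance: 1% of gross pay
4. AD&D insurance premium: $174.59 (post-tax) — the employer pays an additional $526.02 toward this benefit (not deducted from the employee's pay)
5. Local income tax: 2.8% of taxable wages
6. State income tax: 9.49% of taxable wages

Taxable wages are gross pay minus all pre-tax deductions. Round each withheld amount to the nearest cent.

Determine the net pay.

Dependent care FSA: $261.32
Taxable wages = $6556.56 − $261.32 = $6295.24
Local income tax: $6295.24 × 0.028 = $176.27
State income tax: $6295.24 × 0.0949 = $597.42
Paid family leave insurance: $6556.56 × 0.01 = $65.57
AD&D insurance premium: $174.59
Health insurance premium: $132.86
(Employer's $526.02 toward AD&D insurance premium is not withheld from the employee.)
Total deductions = $261.32 + $176.27 + $597.42 + $65.57 + $174.59 + $132.86 = $1408.03
Net pay = $6556.56 − $1408.03 = $5148.53

$5148.53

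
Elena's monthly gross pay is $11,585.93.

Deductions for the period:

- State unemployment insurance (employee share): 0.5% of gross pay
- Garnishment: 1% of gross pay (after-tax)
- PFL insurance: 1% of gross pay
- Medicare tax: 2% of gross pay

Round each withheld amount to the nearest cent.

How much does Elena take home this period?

Medicare tax: $11,585.93 × 0.02 = $231.72
State unemployment insurance (employee share): $11,585.93 × 0.005 = $57.93
PFL insurance: $11,585.93 × 0.01 = $115.86
Garnishment: $11,585.93 × 0.01 = $115.86
Total deductions = $231.72 + $57.93 + $115.86 + $115.86 = $521.37
Net pay = $11,585.93 − $521.37 = $11,064.56

$11,064.56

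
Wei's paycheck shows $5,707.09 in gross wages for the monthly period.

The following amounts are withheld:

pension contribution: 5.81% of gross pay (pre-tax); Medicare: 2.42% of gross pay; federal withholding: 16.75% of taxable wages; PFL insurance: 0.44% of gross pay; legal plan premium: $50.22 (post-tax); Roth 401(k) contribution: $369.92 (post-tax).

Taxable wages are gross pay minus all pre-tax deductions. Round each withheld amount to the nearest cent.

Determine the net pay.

$3,891.75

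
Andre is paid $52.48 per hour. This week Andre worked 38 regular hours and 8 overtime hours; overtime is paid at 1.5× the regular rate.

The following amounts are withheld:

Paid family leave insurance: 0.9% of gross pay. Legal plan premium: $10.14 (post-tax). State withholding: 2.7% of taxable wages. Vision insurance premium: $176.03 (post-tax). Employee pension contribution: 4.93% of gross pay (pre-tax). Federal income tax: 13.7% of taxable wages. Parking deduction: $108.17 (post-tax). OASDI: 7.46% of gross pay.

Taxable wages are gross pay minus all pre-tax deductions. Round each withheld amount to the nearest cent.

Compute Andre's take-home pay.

$1571.80

Regular pay: 38 × $52.48 = $1994.24
Overtime pay: 8 × $52.48 × 1.5 = $629.76
Gross pay = $1994.24 + $629.76 = $2624.00
Employee pension contribution: $2624.00 × 0.0493 = $129.36
Taxable wages = $2624.00 − $129.36 = $2494.64
State withholding: $2494.64 × 0.027 = $67.36
Federal income tax: $2494.64 × 0.137 = $341.77
Paid family leave insurance: $2624.00 × 0.009 = $23.62
OASDI: $2624.00 × 0.0746 = $195.75
Legal plan premium: $10.14
Parking deduction: $108.17
Vision insurance premium: $176.03
Total deductions = $129.36 + $67.36 + $341.77 + $23.62 + $195.75 + $10.14 + $108.17 + $176.03 = $1052.20
Net pay = $2624.00 − $1052.20 = $1571.80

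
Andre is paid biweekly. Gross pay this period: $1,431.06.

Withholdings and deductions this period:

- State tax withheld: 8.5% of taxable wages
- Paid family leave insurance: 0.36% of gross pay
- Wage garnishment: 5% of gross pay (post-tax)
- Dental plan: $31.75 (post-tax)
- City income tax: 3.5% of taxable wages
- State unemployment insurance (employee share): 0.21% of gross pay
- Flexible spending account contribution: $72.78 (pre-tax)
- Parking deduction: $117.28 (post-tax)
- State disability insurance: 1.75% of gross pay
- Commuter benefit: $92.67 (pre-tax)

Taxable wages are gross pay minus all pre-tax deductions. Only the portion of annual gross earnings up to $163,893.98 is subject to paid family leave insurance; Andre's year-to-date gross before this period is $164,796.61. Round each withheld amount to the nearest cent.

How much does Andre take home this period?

$865.10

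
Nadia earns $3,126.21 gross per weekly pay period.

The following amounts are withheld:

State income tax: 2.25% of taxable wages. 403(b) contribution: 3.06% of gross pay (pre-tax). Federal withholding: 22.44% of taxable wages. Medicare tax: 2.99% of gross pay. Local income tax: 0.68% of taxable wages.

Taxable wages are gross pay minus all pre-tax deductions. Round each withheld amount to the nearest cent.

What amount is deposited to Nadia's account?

$2,168.22

403(b) contribution: $3,126.21 × 0.0306 = $95.66
Taxable wages = $3,126.21 − $95.66 = $3,030.55
Local income tax: $3,030.55 × 0.0068 = $20.61
State income tax: $3,030.55 × 0.0225 = $68.19
Federal withholding: $3,030.55 × 0.2244 = $680.06
Medicare tax: $3,126.21 × 0.0299 = $93.47
Total deductions = $95.66 + $20.61 + $68.19 + $680.06 + $93.47 = $957.99
Net pay = $3,126.21 − $957.99 = $2,168.22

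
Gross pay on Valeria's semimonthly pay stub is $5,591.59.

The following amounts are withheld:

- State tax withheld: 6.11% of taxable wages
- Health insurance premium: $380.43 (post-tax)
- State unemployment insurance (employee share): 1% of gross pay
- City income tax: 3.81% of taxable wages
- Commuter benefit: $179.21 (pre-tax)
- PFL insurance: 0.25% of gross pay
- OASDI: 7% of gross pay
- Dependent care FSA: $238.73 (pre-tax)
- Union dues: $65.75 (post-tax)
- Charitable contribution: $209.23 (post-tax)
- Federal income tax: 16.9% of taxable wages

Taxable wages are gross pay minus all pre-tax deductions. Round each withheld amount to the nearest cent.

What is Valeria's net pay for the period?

Dependent care FSA: $238.73
Commuter benefit: $179.21
Pre-tax total = $238.73 + $179.21 = $417.94
Taxable wages = $5,591.59 − $417.94 = $5,173.65
Federal income tax: $5,173.65 × 0.169 = $874.35
City income tax: $5,173.65 × 0.0381 = $197.12
State tax withheld: $5,173.65 × 0.0611 = $316.11
PFL insurance: $5,591.59 × 0.0025 = $13.98
State unemployment insurance (employee share): $5,591.59 × 0.01 = $55.92
OASDI: $5,591.59 × 0.07 = $391.41
Union dues: $65.75
Health insurance premium: $380.43
Charitable contribution: $209.23
Total deductions = $238.73 + $179.21 + $874.35 + $197.12 + $316.11 + $13.98 + $55.92 + $391.41 + $65.75 + $380.43 + $209.23 = $2,922.24
Net pay = $5,591.59 − $2,922.24 = $2,669.35

$2,669.35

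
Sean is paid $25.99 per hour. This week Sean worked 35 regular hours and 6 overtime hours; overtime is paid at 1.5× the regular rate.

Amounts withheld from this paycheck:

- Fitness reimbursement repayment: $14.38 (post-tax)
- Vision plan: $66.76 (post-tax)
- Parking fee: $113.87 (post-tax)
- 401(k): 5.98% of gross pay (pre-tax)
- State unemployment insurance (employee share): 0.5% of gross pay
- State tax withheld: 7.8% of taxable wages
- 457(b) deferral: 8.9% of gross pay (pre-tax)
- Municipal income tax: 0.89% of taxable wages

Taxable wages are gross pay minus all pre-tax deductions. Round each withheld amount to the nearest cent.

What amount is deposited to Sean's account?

$688.08

Regular pay: 35 × $25.99 = $909.65
Overtime pay: 6 × $25.99 × 1.5 = $233.91
Gross pay = $909.65 + $233.91 = $1143.56
401(k): $1143.56 × 0.0598 = $68.38
457(b) deferral: $1143.56 × 0.089 = $101.78
Pre-tax total = $68.38 + $101.78 = $170.16
Taxable wages = $1143.56 − $170.16 = $973.40
Municipal income tax: $973.40 × 0.0089 = $8.66
State tax withheld: $973.40 × 0.078 = $75.93
State unemployment insurance (employee share): $1143.56 × 0.005 = $5.72
Vision plan: $66.76
Fitness reimbursement repayment: $14.38
Parking fee: $113.87
Total deductions = $68.38 + $101.78 + $8.66 + $75.93 + $5.72 + $66.76 + $14.38 + $113.87 = $455.48
Net pay = $1143.56 − $455.48 = $688.08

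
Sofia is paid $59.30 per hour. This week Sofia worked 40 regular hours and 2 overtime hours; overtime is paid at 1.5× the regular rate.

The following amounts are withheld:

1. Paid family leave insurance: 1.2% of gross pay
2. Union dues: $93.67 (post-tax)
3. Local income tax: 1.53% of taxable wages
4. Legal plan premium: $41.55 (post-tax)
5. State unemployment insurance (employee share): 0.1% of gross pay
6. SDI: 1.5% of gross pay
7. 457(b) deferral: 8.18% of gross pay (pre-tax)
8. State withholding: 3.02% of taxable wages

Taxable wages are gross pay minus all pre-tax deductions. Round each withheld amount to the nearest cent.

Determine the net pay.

Regular pay: 40 × $59.30 = $2,372.00
Overtime pay: 2 × $59.30 × 1.5 = $177.90
Gross pay = $2,372.00 + $177.90 = $2,549.90
457(b) deferral: $2,549.90 × 0.0818 = $208.58
Taxable wages = $2,549.90 − $208.58 = $2,341.32
State withholding: $2,341.32 × 0.0302 = $70.71
Local income tax: $2,341.32 × 0.0153 = $35.82
Paid family leave insurance: $2,549.90 × 0.012 = $30.60
SDI: $2,549.90 × 0.015 = $38.25
State unemployment insurance (employee share): $2,549.90 × 0.001 = $2.55
Legal plan premium: $41.55
Union dues: $93.67
Total deductions = $208.58 + $70.71 + $35.82 + $30.60 + $38.25 + $2.55 + $41.55 + $93.67 = $521.73
Net pay = $2,549.90 − $521.73 = $2,028.17

$2,028.17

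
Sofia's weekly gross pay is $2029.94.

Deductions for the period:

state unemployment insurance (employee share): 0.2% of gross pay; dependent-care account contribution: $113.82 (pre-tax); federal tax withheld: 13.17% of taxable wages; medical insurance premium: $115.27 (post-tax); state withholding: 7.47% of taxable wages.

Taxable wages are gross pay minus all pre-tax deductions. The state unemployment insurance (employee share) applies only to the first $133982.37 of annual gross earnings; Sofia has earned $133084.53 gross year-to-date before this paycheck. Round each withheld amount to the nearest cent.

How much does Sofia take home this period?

$1403.57

Dependent-care account contribution: $113.82
Taxable wages = $2029.94 − $113.82 = $1916.12
State withholding: $1916.12 × 0.0747 = $143.13
Federal tax withheld: $1916.12 × 0.1317 = $252.35
State unemployment insurance (employee share): only $133982.37 − $133084.53 = $897.84 of this check is subject → $897.84 × 0.002 = $1.80
Medical insurance premium: $115.27
Total deductions = $113.82 + $143.13 + $252.35 + $1.80 + $115.27 = $626.37
Net pay = $2029.94 − $626.37 = $1403.57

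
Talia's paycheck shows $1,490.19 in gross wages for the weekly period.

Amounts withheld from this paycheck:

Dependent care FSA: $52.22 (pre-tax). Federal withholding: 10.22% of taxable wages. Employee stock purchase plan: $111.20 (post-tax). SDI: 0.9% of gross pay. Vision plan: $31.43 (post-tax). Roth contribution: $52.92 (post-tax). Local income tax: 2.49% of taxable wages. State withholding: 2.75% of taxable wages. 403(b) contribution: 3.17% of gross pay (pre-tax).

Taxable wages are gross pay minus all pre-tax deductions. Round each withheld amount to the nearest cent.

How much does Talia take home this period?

Dependent care FSA: $52.22
403(b) contribution: $1,490.19 × 0.0317 = $47.24
Pre-tax total = $52.22 + $47.24 = $99.46
Taxable wages = $1,490.19 − $99.46 = $1,390.73
Local income tax: $1,390.73 × 0.0249 = $34.63
State withholding: $1,390.73 × 0.0275 = $38.25
Federal withholding: $1,390.73 × 0.1022 = $142.13
SDI: $1,490.19 × 0.009 = $13.41
Roth contribution: $52.92
Employee stock purchase plan: $111.20
Vision plan: $31.43
Total deductions = $52.22 + $47.24 + $34.63 + $38.25 + $142.13 + $13.41 + $52.92 + $111.20 + $31.43 = $523.43
Net pay = $1,490.19 − $523.43 = $966.76

$966.76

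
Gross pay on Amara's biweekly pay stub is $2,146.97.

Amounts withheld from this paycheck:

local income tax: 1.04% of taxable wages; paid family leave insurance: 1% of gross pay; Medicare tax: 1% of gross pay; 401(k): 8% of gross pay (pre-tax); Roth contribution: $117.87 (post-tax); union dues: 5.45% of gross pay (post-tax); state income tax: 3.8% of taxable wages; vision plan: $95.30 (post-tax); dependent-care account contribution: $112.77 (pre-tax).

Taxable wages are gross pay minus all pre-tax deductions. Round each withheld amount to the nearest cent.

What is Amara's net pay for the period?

401(k): $2,146.97 × 0.08 = $171.76
Dependent-care account contribution: $112.77
Pre-tax total = $171.76 + $112.77 = $284.53
Taxable wages = $2,146.97 − $284.53 = $1,862.44
State income tax: $1,862.44 × 0.038 = $70.77
Local income tax: $1,862.44 × 0.0104 = $19.37
Medicare tax: $2,146.97 × 0.01 = $21.47
Paid family leave insurance: $2,146.97 × 0.01 = $21.47
Roth contribution: $117.87
Vision plan: $95.30
Union dues: $2,146.97 × 0.0545 = $117.01
Total deductions = $171.76 + $112.77 + $70.77 + $19.37 + $21.47 + $21.47 + $117.87 + $95.30 + $117.01 = $747.79
Net pay = $2,146.97 − $747.79 = $1,399.18

$1,399.18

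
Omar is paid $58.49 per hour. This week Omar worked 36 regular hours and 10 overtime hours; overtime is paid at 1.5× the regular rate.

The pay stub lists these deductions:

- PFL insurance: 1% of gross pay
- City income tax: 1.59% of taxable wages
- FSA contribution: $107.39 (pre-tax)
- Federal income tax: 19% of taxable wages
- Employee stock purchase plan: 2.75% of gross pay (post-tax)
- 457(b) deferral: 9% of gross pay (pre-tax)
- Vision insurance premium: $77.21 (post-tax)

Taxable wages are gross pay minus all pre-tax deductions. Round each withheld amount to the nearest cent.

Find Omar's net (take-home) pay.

Regular pay: 36 × $58.49 = $2,105.64
Overtime pay: 10 × $58.49 × 1.5 = $877.35
Gross pay = $2,105.64 + $877.35 = $2,982.99
FSA contribution: $107.39
457(b) deferral: $2,982.99 × 0.09 = $268.47
Pre-tax total = $107.39 + $268.47 = $375.86
Taxable wages = $2,982.99 − $375.86 = $2,607.13
City income tax: $2,607.13 × 0.0159 = $41.45
Federal income tax: $2,607.13 × 0.19 = $495.35
PFL insurance: $2,982.99 × 0.01 = $29.83
Vision insurance premium: $77.21
Employee stock purchase plan: $2,982.99 × 0.0275 = $82.03
Total deductions = $107.39 + $268.47 + $41.45 + $495.35 + $29.83 + $77.21 + $82.03 = $1,101.73
Net pay = $2,982.99 − $1,101.73 = $1,881.26

$1,881.26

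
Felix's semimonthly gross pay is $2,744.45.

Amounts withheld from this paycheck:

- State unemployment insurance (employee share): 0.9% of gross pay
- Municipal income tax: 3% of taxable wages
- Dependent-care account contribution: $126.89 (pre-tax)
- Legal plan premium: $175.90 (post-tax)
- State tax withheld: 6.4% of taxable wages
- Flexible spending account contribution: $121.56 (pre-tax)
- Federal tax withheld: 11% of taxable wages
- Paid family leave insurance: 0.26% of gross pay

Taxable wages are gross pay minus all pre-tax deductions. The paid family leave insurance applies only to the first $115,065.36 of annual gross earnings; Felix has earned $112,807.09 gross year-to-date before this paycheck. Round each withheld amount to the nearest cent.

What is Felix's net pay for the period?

$1,780.35

Flexible spending account contribution: $121.56
Dependent-care account contribution: $126.89
Pre-tax total = $121.56 + $126.89 = $248.45
Taxable wages = $2,744.45 − $248.45 = $2,496.00
Federal tax withheld: $2,496.00 × 0.11 = $274.56
State tax withheld: $2,496.00 × 0.064 = $159.74
Municipal income tax: $2,496.00 × 0.03 = $74.88
Paid family leave insurance: only $115,065.36 − $112,807.09 = $2,258.27 of this check is subject → $2,258.27 × 0.0026 = $5.87
State unemployment insurance (employee share): $2,744.45 × 0.009 = $24.70
Legal plan premium: $175.90
Total deductions = $121.56 + $126.89 + $274.56 + $159.74 + $74.88 + $5.87 + $24.70 + $175.90 = $964.10
Net pay = $2,744.45 − $964.10 = $1,780.35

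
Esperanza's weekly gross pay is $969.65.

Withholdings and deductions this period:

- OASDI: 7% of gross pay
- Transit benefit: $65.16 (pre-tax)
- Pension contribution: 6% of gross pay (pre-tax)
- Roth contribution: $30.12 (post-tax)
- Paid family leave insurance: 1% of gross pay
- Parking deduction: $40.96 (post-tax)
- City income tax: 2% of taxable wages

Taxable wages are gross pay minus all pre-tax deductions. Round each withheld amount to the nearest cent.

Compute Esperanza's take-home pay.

Pension contribution: $969.65 × 0.06 = $58.18
Transit benefit: $65.16
Pre-tax total = $58.18 + $65.16 = $123.34
Taxable wages = $969.65 − $123.34 = $846.31
City income tax: $846.31 × 0.02 = $16.93
OASDI: $969.65 × 0.07 = $67.88
Paid family leave insurance: $969.65 × 0.01 = $9.70
Roth contribution: $30.12
Parking deduction: $40.96
Total deductions = $58.18 + $65.16 + $16.93 + $67.88 + $9.70 + $30.12 + $40.96 = $288.93
Net pay = $969.65 − $288.93 = $680.72

$680.72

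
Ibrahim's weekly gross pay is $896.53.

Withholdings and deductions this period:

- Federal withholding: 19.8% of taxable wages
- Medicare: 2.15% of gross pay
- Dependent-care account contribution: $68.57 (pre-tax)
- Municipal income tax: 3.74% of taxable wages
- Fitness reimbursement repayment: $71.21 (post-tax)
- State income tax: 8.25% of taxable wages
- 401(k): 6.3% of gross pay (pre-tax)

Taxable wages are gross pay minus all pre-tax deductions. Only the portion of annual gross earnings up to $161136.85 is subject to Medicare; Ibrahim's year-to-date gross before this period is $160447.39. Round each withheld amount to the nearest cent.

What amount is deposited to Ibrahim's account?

Dependent-care account contribution: $68.57
401(k): $896.53 × 0.063 = $56.48
Pre-tax total = $68.57 + $56.48 = $125.05
Taxable wages = $896.53 − $125.05 = $771.48
Municipal income tax: $771.48 × 0.0374 = $28.85
State income tax: $771.48 × 0.0825 = $63.65
Federal withholding: $771.48 × 0.198 = $152.75
Medicare: only $161136.85 − $160447.39 = $689.46 of this check is subject → $689.46 × 0.0215 = $14.82
Fitness reimbursement repayment: $71.21
Total deductions = $68.57 + $56.48 + $28.85 + $63.65 + $152.75 + $14.82 + $71.21 = $456.33
Net pay = $896.53 − $456.33 = $440.20

$440.20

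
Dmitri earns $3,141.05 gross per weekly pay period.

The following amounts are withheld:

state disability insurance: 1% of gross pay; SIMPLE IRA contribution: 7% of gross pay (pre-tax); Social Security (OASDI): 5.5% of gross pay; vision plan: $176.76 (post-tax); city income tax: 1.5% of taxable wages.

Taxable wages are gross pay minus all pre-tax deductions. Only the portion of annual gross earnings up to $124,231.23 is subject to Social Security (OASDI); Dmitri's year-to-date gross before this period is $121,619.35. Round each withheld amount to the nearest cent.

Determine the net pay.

$2,525.54

SIMPLE IRA contribution: $3,141.05 × 0.07 = $219.87
Taxable wages = $3,141.05 − $219.87 = $2,921.18
City income tax: $2,921.18 × 0.015 = $43.82
Social Security (OASDI): only $124,231.23 − $121,619.35 = $2,611.88 of this check is subject → $2,611.88 × 0.055 = $143.65
State disability insurance: $3,141.05 × 0.01 = $31.41
Vision plan: $176.76
Total deductions = $219.87 + $43.82 + $143.65 + $31.41 + $176.76 = $615.51
Net pay = $3,141.05 − $615.51 = $2,525.54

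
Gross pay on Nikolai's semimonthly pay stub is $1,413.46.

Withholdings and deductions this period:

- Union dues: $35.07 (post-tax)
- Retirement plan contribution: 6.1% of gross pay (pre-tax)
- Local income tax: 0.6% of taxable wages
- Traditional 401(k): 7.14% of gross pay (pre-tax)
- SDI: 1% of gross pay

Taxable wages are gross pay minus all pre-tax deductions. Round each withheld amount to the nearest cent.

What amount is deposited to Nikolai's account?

$1,169.76

Traditional 401(k): $1,413.46 × 0.0714 = $100.92
Retirement plan contribution: $1,413.46 × 0.061 = $86.22
Pre-tax total = $100.92 + $86.22 = $187.14
Taxable wages = $1,413.46 − $187.14 = $1,226.32
Local income tax: $1,226.32 × 0.006 = $7.36
SDI: $1,413.46 × 0.01 = $14.13
Union dues: $35.07
Total deductions = $100.92 + $86.22 + $7.36 + $14.13 + $35.07 = $243.70
Net pay = $1,413.46 − $243.70 = $1,169.76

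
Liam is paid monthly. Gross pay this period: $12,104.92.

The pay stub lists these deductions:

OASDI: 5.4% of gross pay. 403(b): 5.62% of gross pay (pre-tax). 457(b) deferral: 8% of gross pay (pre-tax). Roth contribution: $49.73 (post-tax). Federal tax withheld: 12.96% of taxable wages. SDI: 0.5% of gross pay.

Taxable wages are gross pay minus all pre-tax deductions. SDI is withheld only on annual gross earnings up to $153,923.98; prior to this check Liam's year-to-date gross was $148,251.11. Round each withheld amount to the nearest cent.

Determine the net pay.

$8,369.34

403(b): $12,104.92 × 0.0562 = $680.30
457(b) deferral: $12,104.92 × 0.08 = $968.39
Pre-tax total = $680.30 + $968.39 = $1,648.69
Taxable wages = $12,104.92 − $1,648.69 = $10,456.23
Federal tax withheld: $10,456.23 × 0.1296 = $1,355.13
OASDI: $12,104.92 × 0.054 = $653.67
SDI: only $153,923.98 − $148,251.11 = $5,672.87 of this check is subject → $5,672.87 × 0.005 = $28.36
Roth contribution: $49.73
Total deductions = $680.30 + $968.39 + $1,355.13 + $653.67 + $28.36 + $49.73 = $3,735.58
Net pay = $12,104.92 − $3,735.58 = $8,369.34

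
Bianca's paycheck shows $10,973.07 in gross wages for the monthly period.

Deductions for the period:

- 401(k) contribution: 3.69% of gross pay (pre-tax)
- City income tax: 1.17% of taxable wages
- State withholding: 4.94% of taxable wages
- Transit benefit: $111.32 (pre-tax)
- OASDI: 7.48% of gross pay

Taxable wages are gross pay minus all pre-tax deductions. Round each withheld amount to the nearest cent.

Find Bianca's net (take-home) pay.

$8,997.13

Transit benefit: $111.32
401(k) contribution: $10,973.07 × 0.0369 = $404.91
Pre-tax total = $111.32 + $404.91 = $516.23
Taxable wages = $10,973.07 − $516.23 = $10,456.84
City income tax: $10,456.84 × 0.0117 = $122.35
State withholding: $10,456.84 × 0.0494 = $516.57
OASDI: $10,973.07 × 0.0748 = $820.79
Total deductions = $111.32 + $404.91 + $122.35 + $516.57 + $820.79 = $1,975.94
Net pay = $10,973.07 − $1,975.94 = $8,997.13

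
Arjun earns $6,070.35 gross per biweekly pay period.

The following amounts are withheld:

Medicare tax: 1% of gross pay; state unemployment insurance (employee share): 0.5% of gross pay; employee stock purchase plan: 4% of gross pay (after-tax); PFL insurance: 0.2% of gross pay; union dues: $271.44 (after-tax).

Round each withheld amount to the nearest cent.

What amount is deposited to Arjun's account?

$5,452.91

PFL insurance: $6,070.35 × 0.002 = $12.14
State unemployment insurance (employee share): $6,070.35 × 0.005 = $30.35
Medicare tax: $6,070.35 × 0.01 = $60.70
Union dues: $271.44
Employee stock purchase plan: $6,070.35 × 0.04 = $242.81
Total deductions = $12.14 + $30.35 + $60.70 + $271.44 + $242.81 = $617.44
Net pay = $6,070.35 − $617.44 = $5,452.91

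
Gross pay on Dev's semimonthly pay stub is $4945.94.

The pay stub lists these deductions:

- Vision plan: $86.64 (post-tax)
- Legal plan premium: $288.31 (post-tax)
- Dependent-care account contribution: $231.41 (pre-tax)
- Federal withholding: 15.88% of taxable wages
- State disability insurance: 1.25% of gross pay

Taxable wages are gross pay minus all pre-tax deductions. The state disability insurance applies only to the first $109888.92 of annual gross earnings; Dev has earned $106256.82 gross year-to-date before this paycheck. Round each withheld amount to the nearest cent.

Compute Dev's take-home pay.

$3545.51

Dependent-care account contribution: $231.41
Taxable wages = $4945.94 − $231.41 = $4714.53
Federal withholding: $4714.53 × 0.1588 = $748.67
State disability insurance: only $109888.92 − $106256.82 = $3632.10 of this check is subject → $3632.10 × 0.0125 = $45.40
Vision plan: $86.64
Legal plan premium: $288.31
Total deductions = $231.41 + $748.67 + $45.40 + $86.64 + $288.31 = $1400.43
Net pay = $4945.94 − $1400.43 = $3545.51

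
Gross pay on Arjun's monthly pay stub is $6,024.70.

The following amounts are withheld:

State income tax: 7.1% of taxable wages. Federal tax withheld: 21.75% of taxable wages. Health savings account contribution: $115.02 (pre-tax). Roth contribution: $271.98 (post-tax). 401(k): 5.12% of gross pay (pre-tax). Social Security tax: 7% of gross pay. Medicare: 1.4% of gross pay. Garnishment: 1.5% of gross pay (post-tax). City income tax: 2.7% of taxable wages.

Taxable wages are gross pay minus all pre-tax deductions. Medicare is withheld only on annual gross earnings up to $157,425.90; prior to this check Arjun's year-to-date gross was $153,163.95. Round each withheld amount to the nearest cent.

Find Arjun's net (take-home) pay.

$2,990.28

401(k): $6,024.70 × 0.0512 = $308.46
Health savings account contribution: $115.02
Pre-tax total = $308.46 + $115.02 = $423.48
Taxable wages = $6,024.70 − $423.48 = $5,601.22
Federal tax withheld: $5,601.22 × 0.2175 = $1,218.27
City income tax: $5,601.22 × 0.027 = $151.23
State income tax: $5,601.22 × 0.071 = $397.69
Social Security tax: $6,024.70 × 0.07 = $421.73
Medicare: only $157,425.90 − $153,163.95 = $4,261.95 of this check is subject → $4,261.95 × 0.014 = $59.67
Garnishment: $6,024.70 × 0.015 = $90.37
Roth contribution: $271.98
Total deductions = $308.46 + $115.02 + $1,218.27 + $151.23 + $397.69 + $421.73 + $59.67 + $90.37 + $271.98 = $3,034.42
Net pay = $6,024.70 − $3,034.42 = $2,990.28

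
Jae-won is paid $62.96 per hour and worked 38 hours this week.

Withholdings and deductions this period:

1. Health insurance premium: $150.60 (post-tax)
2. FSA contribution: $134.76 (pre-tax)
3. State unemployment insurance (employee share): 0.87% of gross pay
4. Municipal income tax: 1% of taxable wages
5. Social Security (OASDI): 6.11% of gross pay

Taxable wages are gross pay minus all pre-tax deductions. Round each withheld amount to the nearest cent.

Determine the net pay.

Gross pay: 38 × $62.96 = $2,392.48
FSA contribution: $134.76
Taxable wages = $2,392.48 − $134.76 = $2,257.72
Municipal income tax: $2,257.72 × 0.01 = $22.58
Social Security (OASDI): $2,392.48 × 0.0611 = $146.18
State unemployment insurance (employee share): $2,392.48 × 0.0087 = $20.81
Health insurance premium: $150.60
Total deductions = $134.76 + $22.58 + $146.18 + $20.81 + $150.60 = $474.93
Net pay = $2,392.48 − $474.93 = $1,917.55

$1,917.55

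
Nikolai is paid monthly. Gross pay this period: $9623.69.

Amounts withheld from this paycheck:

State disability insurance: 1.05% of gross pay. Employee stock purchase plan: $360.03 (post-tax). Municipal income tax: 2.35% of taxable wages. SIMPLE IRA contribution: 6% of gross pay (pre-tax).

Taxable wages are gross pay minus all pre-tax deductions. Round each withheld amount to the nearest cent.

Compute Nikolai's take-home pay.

SIMPLE IRA contribution: $9623.69 × 0.06 = $577.42
Taxable wages = $9623.69 − $577.42 = $9046.27
Municipal income tax: $9046.27 × 0.0235 = $212.59
State disability insurance: $9623.69 × 0.0105 = $101.05
Employee stock purchase plan: $360.03
Total deductions = $577.42 + $212.59 + $101.05 + $360.03 = $1251.09
Net pay = $9623.69 − $1251.09 = $8372.60

$8372.60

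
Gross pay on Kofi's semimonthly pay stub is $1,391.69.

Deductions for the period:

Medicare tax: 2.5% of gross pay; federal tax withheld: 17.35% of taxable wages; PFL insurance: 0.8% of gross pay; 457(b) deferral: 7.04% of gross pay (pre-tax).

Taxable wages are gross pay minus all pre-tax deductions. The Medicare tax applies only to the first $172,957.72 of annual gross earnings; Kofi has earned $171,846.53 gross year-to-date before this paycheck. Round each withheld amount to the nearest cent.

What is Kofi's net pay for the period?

$1,030.35

457(b) deferral: $1,391.69 × 0.0704 = $97.97
Taxable wages = $1,391.69 − $97.97 = $1,293.72
Federal tax withheld: $1,293.72 × 0.1735 = $224.46
Medicare tax: only $172,957.72 − $171,846.53 = $1,111.19 of this check is subject → $1,111.19 × 0.025 = $27.78
PFL insurance: $1,391.69 × 0.008 = $11.13
Total deductions = $97.97 + $224.46 + $27.78 + $11.13 = $361.34
Net pay = $1,391.69 − $361.34 = $1,030.35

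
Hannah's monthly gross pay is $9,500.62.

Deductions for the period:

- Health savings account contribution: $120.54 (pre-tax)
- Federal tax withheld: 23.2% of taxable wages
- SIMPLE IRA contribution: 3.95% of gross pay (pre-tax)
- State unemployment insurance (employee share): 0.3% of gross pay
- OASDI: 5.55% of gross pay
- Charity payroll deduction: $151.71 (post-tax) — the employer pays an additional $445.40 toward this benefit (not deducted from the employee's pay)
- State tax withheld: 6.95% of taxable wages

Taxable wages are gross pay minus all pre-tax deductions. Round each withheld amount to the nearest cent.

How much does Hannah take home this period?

SIMPLE IRA contribution: $9,500.62 × 0.0395 = $375.27
Health savings account contribution: $120.54
Pre-tax total = $375.27 + $120.54 = $495.81
Taxable wages = $9,500.62 − $495.81 = $9,004.81
State tax withheld: $9,004.81 × 0.0695 = $625.83
Federal tax withheld: $9,004.81 × 0.232 = $2,089.12
State unemployment insurance (employee share): $9,500.62 × 0.003 = $28.50
OASDI: $9,500.62 × 0.0555 = $527.28
Charity payroll deduction: $151.71
(Employer's $445.40 toward charity payroll deduction is not withheld from the employee.)
Total deductions = $375.27 + $120.54 + $625.83 + $2,089.12 + $28.50 + $527.28 + $151.71 = $3,918.25
Net pay = $9,500.62 − $3,918.25 = $5,582.37

$5,582.37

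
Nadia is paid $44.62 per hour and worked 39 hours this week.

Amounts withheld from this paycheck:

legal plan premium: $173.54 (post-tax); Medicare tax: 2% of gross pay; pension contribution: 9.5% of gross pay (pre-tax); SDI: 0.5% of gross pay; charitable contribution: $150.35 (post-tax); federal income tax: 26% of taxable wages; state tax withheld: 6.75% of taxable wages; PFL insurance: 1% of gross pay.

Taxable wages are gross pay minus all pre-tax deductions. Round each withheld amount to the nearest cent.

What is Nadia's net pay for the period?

Gross pay: 39 × $44.62 = $1740.18
Pension contribution: $1740.18 × 0.095 = $165.32
Taxable wages = $1740.18 − $165.32 = $1574.86
State tax withheld: $1574.86 × 0.0675 = $106.30
Federal income tax: $1574.86 × 0.26 = $409.46
PFL insurance: $1740.18 × 0.01 = $17.40
SDI: $1740.18 × 0.005 = $8.70
Medicare tax: $1740.18 × 0.02 = $34.80
Charitable contribution: $150.35
Legal plan premium: $173.54
Total deductions = $165.32 + $106.30 + $409.46 + $17.40 + $8.70 + $34.80 + $150.35 + $173.54 = $1065.87
Net pay = $1740.18 − $1065.87 = $674.31

$674.31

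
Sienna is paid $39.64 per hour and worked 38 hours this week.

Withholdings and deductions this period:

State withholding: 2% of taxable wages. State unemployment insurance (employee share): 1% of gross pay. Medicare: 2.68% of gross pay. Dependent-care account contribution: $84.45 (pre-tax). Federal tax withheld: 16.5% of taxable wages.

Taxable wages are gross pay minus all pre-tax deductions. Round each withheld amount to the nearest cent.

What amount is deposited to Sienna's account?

Gross pay: 38 × $39.64 = $1506.32
Dependent-care account contribution: $84.45
Taxable wages = $1506.32 − $84.45 = $1421.87
Federal tax withheld: $1421.87 × 0.165 = $234.61
State withholding: $1421.87 × 0.02 = $28.44
Medicare: $1506.32 × 0.0268 = $40.37
State unemployment insurance (employee share): $1506.32 × 0.01 = $15.06
Total deductions = $84.45 + $234.61 + $28.44 + $40.37 + $15.06 = $402.93
Net pay = $1506.32 − $402.93 = $1103.39

$1103.39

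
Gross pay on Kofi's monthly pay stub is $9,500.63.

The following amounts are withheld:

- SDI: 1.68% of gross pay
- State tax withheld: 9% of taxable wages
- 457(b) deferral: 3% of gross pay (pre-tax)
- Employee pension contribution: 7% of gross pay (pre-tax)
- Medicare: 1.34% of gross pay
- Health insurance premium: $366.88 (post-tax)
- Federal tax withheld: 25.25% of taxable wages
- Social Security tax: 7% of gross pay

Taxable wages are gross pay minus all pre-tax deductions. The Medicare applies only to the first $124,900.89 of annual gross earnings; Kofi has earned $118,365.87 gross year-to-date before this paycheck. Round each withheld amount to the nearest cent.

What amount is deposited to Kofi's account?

Employee pension contribution: $9,500.63 × 0.07 = $665.04
457(b) deferral: $9,500.63 × 0.03 = $285.02
Pre-tax total = $665.04 + $285.02 = $950.06
Taxable wages = $9,500.63 − $950.06 = $8,550.57
State tax withheld: $8,550.57 × 0.09 = $769.55
Federal tax withheld: $8,550.57 × 0.2525 = $2,159.02
Social Security tax: $9,500.63 × 0.07 = $665.04
SDI: $9,500.63 × 0.0168 = $159.61
Medicare: only $124,900.89 − $118,365.87 = $6,535.02 of this check is subject → $6,535.02 × 0.0134 = $87.57
Health insurance premium: $366.88
Total deductions = $665.04 + $285.02 + $769.55 + $2,159.02 + $665.04 + $159.61 + $87.57 + $366.88 = $5,157.73
Net pay = $9,500.63 − $5,157.73 = $4,342.90

$4,342.90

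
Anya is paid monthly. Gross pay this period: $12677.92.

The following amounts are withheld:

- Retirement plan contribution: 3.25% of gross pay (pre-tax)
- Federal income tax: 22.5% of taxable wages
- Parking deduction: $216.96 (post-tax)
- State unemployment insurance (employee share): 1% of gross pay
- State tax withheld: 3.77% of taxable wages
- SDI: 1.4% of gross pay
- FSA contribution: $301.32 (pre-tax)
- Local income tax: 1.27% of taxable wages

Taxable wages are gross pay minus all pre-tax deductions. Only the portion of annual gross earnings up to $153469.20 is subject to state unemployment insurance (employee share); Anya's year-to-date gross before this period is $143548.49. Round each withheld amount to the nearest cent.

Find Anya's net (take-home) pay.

$8175.87

Retirement plan contribution: $12677.92 × 0.0325 = $412.03
FSA contribution: $301.32
Pre-tax total = $412.03 + $301.32 = $713.35
Taxable wages = $12677.92 − $713.35 = $11964.57
Local income tax: $11964.57 × 0.0127 = $151.95
Federal income tax: $11964.57 × 0.225 = $2692.03
State tax withheld: $11964.57 × 0.0377 = $451.06
State unemployment insurance (employee share): only $153469.20 − $143548.49 = $9920.71 of this check is subject → $9920.71 × 0.01 = $99.21
SDI: $12677.92 × 0.014 = $177.49
Parking deduction: $216.96
Total deductions = $412.03 + $301.32 + $151.95 + $2692.03 + $451.06 + $99.21 + $177.49 + $216.96 = $4502.05
Net pay = $12677.92 − $4502.05 = $8175.87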